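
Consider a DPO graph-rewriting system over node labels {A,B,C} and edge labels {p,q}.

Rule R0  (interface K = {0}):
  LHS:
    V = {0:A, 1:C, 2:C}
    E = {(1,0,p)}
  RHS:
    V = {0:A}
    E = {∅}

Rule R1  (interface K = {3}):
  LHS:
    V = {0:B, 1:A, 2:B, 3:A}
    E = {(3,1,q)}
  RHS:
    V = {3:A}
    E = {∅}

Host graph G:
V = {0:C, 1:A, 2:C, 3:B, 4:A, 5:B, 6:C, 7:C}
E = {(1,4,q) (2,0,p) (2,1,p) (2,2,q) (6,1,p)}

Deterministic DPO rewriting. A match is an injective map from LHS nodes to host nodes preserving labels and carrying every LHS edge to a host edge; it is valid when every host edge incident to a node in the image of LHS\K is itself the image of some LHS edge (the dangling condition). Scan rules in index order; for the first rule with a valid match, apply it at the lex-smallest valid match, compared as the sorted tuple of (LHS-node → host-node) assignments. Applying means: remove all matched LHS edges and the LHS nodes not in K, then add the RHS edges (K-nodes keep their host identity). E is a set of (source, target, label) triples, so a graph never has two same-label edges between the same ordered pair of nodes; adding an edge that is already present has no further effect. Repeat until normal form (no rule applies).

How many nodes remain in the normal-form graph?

Answer: 3

Rewrite trace:
[0] host  ⇒  8 nodes, 5 edges  {1-q->4 2-p->0 2-p->1 2-q->2 6-p->1}
[1] R0 @ {0↦1, 1↦6, 2↦7}  ⇒  6 nodes, 4 edges  {1-q->4 2-p->0 2-p->1 2-q->2}
[2] R1 @ {0↦3, 1↦4, 2↦5, 3↦1}  ⇒  3 nodes, 3 edges  {2-p->0 2-p->1 2-q->2}
halt: no rule applies after step 2
NF nodes: {0:C, 1:A, 2:C}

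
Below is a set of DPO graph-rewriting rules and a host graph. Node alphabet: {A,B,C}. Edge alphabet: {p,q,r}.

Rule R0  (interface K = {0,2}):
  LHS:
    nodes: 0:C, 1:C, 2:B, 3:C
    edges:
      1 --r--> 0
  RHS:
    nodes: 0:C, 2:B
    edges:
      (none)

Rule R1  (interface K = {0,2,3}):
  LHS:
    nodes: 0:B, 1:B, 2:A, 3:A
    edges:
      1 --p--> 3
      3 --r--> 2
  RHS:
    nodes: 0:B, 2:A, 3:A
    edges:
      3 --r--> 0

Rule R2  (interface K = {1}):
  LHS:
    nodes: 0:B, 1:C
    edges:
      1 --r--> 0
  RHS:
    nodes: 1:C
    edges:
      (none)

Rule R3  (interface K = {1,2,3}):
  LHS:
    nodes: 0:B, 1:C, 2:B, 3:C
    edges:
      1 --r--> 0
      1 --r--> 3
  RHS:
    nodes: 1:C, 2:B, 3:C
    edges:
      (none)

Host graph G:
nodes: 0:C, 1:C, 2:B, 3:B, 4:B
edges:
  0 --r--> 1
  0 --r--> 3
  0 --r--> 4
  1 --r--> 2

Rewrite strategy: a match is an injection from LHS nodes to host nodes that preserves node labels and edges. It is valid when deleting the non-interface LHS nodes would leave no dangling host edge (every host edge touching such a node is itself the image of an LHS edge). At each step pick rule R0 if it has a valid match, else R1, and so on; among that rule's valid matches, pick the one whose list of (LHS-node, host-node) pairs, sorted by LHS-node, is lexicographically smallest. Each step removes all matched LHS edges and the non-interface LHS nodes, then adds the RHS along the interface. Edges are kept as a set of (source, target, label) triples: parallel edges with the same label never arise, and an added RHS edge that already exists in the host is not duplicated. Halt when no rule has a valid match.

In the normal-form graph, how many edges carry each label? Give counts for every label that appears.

start.  V:5 E:4  edges: 0-r->1 0-r->3 0-r->4 1-r->2
1. fire R2 via {0↦2, 1↦1}  →  V:4 E:3  edges: 0-r->1 0-r->3 0-r->4
2. fire R2 via {0↦3, 1↦0}  →  V:3 E:2  edges: 0-r->1 0-r->4
3. fire R2 via {0↦4, 1↦0}  →  V:2 E:1  edges: 0-r->1
halt: no rule applies after step 3
NF edges: [(0, 1, 'r')]

Answer: r:1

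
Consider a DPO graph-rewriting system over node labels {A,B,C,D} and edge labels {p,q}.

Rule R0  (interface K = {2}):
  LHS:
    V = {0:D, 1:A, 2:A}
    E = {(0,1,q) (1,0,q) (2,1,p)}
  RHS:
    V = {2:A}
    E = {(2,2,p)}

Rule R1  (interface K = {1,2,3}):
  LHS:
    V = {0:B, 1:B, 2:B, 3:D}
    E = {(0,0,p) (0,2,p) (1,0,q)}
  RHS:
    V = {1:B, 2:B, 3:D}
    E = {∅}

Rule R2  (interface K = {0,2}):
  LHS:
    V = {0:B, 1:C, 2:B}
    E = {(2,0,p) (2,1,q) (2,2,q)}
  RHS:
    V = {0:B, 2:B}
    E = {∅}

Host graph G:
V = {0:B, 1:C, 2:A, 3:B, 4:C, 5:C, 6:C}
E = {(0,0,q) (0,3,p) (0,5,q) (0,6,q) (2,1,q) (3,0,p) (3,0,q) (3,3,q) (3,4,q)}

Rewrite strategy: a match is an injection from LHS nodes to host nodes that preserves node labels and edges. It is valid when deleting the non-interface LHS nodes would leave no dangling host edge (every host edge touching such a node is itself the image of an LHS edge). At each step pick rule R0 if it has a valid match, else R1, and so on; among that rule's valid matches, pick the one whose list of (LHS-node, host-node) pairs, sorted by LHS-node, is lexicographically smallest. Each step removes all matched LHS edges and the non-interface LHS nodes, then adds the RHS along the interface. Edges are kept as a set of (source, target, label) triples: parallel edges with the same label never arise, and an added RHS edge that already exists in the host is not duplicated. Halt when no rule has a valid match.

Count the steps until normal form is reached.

Answer: 2

Steps:
initial: |V|=7 |E|=9  E = 0-q->0 0-p->3 0-q->5 0-q->6 2-q->1 3-p->0 3-q->0 3-q->3 3-q->4
step 1: apply R2 at {0↦0, 1↦4, 2↦3}  → |V|=6 |E|=6  E = 0-q->0 0-p->3 0-q->5 0-q->6 2-q->1 3-q->0
step 2: apply R2 at {0↦3, 1↦5, 2↦0}  → |V|=5 |E|=3  E = 0-q->6 2-q->1 3-q->0
normal form: no rule applies after step 2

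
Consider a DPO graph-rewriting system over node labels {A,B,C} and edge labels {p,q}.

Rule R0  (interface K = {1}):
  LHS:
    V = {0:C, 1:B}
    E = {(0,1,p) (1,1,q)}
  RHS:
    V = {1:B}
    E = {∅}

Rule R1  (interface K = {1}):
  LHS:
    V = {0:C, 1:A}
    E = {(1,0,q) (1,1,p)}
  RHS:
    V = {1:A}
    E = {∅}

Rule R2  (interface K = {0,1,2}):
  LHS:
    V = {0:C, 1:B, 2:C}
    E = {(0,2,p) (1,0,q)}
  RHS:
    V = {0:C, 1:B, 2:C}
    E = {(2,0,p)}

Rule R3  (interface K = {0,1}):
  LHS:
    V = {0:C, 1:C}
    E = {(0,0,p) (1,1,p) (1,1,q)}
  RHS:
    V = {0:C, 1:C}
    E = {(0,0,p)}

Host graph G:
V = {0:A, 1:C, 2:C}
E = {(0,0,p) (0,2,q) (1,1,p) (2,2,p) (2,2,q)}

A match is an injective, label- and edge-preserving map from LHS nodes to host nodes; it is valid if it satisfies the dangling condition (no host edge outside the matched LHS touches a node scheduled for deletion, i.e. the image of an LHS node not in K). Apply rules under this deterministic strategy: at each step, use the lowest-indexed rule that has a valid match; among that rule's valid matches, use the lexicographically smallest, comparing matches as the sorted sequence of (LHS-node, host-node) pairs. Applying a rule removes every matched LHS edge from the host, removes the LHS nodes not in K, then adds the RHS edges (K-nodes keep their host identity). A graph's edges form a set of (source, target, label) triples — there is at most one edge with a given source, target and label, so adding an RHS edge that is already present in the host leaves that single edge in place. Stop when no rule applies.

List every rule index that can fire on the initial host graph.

Answer: [R3]

Rewrite trace:
R0: no valid match — LHS pattern not found
R1: no valid match — 1 raw match, all fail dangling condition
R2: no valid match — LHS pattern not found
R3: 1 valid match — {0↦1, 1↦2}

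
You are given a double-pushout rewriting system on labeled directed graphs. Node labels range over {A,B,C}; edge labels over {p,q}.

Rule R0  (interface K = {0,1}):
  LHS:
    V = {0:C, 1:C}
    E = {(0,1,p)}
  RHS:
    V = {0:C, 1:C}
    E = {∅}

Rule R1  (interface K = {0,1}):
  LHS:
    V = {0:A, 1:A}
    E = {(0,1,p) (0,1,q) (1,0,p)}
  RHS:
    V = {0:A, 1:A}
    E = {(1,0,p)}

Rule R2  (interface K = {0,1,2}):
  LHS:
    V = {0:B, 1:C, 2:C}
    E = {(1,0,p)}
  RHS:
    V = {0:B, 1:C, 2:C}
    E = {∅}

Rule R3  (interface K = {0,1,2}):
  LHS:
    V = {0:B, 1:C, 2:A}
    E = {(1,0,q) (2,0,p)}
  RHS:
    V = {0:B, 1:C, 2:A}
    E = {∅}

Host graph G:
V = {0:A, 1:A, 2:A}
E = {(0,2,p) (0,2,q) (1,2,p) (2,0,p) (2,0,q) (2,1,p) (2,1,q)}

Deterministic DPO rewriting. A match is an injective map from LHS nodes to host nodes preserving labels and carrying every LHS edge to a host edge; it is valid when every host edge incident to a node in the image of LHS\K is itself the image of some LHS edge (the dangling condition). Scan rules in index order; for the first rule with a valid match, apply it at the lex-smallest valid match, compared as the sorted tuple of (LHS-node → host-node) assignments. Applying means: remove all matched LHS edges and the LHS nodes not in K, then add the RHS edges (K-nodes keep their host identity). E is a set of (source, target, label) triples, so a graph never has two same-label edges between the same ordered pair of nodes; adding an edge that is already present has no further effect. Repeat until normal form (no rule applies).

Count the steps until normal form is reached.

start.  V:3 E:7  edges: 0-p->2 0-q->2 1-p->2 2-p->0 2-q->0 2-p->1 2-q->1
1. fire R1 via {0↦0, 1↦2}  →  V:3 E:5  edges: 1-p->2 2-p->0 2-q->0 2-p->1 2-q->1
2. fire R1 via {0↦2, 1↦1}  →  V:3 E:3  edges: 1-p->2 2-p->0 2-q->0
final graph: no rule applies after step 2

Answer: 2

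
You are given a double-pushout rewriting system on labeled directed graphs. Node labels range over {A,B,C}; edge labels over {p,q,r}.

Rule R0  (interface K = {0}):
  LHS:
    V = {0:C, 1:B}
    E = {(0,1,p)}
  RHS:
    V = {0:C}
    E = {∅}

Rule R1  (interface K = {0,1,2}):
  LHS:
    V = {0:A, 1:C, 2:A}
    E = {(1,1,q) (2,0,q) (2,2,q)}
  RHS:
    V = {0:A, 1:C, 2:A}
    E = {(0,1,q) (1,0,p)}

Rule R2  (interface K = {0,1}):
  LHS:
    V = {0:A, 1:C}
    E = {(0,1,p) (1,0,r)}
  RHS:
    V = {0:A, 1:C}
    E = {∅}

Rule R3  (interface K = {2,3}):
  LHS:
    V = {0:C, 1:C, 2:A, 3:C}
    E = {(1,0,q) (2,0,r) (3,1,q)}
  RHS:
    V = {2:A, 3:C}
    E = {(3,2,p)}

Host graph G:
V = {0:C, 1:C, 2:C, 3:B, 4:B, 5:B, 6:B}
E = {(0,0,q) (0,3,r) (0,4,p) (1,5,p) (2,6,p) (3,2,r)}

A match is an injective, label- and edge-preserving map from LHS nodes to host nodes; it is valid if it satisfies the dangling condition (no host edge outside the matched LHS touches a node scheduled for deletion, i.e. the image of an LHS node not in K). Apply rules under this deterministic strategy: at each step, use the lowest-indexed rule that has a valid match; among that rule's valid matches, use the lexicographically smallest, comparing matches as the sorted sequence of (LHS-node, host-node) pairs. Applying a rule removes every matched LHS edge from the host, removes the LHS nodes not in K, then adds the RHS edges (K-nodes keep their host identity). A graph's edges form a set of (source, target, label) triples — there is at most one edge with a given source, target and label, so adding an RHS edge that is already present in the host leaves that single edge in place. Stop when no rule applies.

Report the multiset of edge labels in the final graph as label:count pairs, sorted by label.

Answer: q:1 r:2

Derivation:
start.  V:7 E:6  edges: 0-q->0 0-r->3 0-p->4 1-p->5 2-p->6 3-r->2
1. fire R0 via {0↦0, 1↦4}  →  V:6 E:5  edges: 0-q->0 0-r->3 1-p->5 2-p->6 3-r->2
2. fire R0 via {0↦1, 1↦5}  →  V:5 E:4  edges: 0-q->0 0-r->3 2-p->6 3-r->2
3. fire R0 via {0↦2, 1↦6}  →  V:4 E:3  edges: 0-q->0 0-r->3 3-r->2
normal form: no rule applies after step 3
NF edges: [(0, 0, 'q'), (0, 3, 'r'), (3, 2, 'r')]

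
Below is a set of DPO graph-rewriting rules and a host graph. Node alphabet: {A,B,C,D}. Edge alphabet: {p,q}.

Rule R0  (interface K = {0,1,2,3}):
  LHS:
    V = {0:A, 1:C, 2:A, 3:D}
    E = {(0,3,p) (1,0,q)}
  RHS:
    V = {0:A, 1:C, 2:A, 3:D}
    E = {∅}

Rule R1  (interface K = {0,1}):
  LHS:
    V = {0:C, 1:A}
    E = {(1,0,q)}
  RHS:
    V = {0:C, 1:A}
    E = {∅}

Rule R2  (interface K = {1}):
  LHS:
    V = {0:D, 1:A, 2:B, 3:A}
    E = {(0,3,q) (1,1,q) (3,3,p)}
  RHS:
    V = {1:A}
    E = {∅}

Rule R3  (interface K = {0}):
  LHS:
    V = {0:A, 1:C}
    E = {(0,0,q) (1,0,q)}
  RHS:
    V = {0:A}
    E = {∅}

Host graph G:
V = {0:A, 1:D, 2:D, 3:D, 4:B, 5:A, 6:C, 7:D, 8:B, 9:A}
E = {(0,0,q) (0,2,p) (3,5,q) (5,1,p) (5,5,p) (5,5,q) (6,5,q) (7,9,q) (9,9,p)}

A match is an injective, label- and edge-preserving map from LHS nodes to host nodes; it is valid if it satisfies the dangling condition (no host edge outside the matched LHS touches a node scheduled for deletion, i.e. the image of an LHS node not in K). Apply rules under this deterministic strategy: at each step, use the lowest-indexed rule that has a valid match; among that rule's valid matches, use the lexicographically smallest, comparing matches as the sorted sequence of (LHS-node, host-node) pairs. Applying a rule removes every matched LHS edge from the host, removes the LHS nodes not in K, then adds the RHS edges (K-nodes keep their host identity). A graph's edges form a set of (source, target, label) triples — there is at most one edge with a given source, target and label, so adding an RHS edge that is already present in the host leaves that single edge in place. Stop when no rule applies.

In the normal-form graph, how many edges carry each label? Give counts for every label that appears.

Answer: p:2 q:2

Rewrite trace:
[0] host  ⇒  10 nodes, 9 edges  {0-q->0 0-p->2 3-q->5 5-p->1 5-p->5 5-q->5 6-q->5 7-q->9 9-p->9}
[1] R0 @ {0↦5, 1↦6, 2↦0, 3↦1}  ⇒  10 nodes, 7 edges  {0-q->0 0-p->2 3-q->5 5-p->5 5-q->5 7-q->9 9-p->9}
[2] R2 @ {0↦7, 1↦0, 2↦4, 3↦9}  ⇒  7 nodes, 4 edges  {0-p->2 3-q->5 5-p->5 5-q->5}
final graph: no rule applies after step 2
NF edges: [(0, 2, 'p'), (3, 5, 'q'), (5, 5, 'p'), (5, 5, 'q')]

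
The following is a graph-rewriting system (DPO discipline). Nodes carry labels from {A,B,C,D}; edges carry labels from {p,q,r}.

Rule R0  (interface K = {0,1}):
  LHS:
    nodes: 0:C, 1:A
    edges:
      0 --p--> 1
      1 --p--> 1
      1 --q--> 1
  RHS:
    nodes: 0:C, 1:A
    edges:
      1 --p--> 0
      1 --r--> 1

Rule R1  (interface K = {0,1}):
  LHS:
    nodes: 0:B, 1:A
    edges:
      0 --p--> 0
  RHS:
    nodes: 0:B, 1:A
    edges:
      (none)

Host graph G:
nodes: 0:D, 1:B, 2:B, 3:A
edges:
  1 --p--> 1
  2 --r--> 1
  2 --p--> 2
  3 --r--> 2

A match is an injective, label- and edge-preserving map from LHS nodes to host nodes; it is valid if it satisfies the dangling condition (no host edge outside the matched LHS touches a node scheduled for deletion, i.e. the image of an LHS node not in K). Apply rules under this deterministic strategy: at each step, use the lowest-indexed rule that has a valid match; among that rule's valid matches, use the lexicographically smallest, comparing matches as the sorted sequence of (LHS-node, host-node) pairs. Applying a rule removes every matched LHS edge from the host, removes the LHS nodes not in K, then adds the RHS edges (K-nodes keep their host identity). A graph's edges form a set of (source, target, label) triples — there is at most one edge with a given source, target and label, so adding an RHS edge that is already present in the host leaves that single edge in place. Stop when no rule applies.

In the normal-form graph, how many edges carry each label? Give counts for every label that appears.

[0] host  ⇒  4 nodes, 4 edges  {1-p->1 2-r->1 2-p->2 3-r->2}
[1] R1 @ {0↦1, 1↦3}  ⇒  4 nodes, 3 edges  {2-r->1 2-p->2 3-r->2}
[2] R1 @ {0↦2, 1↦3}  ⇒  4 nodes, 2 edges  {2-r->1 3-r->2}
final graph: no rule applies after step 2
NF edges: [(2, 1, 'r'), (3, 2, 'r')]

Answer: r:2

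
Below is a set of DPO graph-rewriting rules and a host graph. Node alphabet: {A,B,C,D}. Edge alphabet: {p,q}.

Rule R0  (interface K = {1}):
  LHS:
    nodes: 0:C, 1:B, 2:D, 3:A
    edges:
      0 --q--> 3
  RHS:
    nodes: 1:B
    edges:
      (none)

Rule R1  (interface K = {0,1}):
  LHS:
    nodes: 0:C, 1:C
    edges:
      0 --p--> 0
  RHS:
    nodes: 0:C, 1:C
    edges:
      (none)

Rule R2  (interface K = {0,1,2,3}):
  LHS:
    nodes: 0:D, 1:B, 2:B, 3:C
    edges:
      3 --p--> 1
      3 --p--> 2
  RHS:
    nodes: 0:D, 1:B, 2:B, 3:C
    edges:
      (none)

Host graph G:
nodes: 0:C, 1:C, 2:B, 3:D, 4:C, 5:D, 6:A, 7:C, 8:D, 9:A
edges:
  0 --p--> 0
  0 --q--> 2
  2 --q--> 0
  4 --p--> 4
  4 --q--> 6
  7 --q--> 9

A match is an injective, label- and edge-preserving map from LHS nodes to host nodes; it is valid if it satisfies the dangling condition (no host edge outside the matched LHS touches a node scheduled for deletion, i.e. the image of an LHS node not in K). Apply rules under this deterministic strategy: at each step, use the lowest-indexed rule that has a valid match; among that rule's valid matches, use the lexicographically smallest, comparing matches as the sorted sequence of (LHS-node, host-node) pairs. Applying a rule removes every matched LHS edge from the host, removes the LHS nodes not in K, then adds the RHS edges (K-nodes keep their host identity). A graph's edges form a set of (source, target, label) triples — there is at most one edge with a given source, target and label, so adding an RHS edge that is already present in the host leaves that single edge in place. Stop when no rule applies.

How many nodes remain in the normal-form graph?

Answer: 4

Rewrite trace:
[0] host  ⇒  10 nodes, 6 edges  {0-p->0 0-q->2 2-q->0 4-p->4 4-q->6 7-q->9}
[1] R0 @ {0↦7, 1↦2, 2↦3, 3↦9}  ⇒  7 nodes, 5 edges  {0-p->0 0-q->2 2-q->0 4-p->4 4-q->6}
[2] R1 @ {0↦0, 1↦1}  ⇒  7 nodes, 4 edges  {0-q->2 2-q->0 4-p->4 4-q->6}
[3] R1 @ {0↦4, 1↦0}  ⇒  7 nodes, 3 edges  {0-q->2 2-q->0 4-q->6}
[4] R0 @ {0↦4, 1↦2, 2↦5, 3↦6}  ⇒  4 nodes, 2 edges  {0-q->2 2-q->0}
halt: no rule applies after step 4
NF nodes: {0:C, 1:C, 2:B, 8:D}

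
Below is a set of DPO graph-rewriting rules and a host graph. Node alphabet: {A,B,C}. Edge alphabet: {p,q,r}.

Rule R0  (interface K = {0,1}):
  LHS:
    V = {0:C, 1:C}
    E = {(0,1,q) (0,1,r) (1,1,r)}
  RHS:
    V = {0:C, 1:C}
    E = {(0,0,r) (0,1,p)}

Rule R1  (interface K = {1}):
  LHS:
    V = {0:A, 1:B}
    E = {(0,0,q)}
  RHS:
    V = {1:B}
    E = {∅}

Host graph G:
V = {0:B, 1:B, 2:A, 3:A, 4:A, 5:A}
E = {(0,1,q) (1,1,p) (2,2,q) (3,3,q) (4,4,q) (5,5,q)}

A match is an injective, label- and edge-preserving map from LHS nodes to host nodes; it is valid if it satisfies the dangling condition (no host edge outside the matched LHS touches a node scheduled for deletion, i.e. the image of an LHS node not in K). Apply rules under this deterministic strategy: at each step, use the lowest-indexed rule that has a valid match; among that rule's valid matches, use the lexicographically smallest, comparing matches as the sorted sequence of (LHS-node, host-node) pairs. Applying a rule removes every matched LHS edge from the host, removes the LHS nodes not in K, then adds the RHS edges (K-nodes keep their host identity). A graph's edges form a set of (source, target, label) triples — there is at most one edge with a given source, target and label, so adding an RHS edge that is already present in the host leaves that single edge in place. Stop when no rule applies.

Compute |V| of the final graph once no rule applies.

[0] host  ⇒  6 nodes, 6 edges  {0-q->1 1-p->1 2-q->2 3-q->3 4-q->4 5-q->5}
[1] R1 @ {0↦2, 1↦0}  ⇒  5 nodes, 5 edges  {0-q->1 1-p->1 3-q->3 4-q->4 5-q->5}
[2] R1 @ {0↦3, 1↦0}  ⇒  4 nodes, 4 edges  {0-q->1 1-p->1 4-q->4 5-q->5}
[3] R1 @ {0↦4, 1↦0}  ⇒  3 nodes, 3 edges  {0-q->1 1-p->1 5-q->5}
[4] R1 @ {0↦5, 1↦0}  ⇒  2 nodes, 2 edges  {0-q->1 1-p->1}
normal form: no rule applies after step 4
NF nodes: {0:B, 1:B}

Answer: 2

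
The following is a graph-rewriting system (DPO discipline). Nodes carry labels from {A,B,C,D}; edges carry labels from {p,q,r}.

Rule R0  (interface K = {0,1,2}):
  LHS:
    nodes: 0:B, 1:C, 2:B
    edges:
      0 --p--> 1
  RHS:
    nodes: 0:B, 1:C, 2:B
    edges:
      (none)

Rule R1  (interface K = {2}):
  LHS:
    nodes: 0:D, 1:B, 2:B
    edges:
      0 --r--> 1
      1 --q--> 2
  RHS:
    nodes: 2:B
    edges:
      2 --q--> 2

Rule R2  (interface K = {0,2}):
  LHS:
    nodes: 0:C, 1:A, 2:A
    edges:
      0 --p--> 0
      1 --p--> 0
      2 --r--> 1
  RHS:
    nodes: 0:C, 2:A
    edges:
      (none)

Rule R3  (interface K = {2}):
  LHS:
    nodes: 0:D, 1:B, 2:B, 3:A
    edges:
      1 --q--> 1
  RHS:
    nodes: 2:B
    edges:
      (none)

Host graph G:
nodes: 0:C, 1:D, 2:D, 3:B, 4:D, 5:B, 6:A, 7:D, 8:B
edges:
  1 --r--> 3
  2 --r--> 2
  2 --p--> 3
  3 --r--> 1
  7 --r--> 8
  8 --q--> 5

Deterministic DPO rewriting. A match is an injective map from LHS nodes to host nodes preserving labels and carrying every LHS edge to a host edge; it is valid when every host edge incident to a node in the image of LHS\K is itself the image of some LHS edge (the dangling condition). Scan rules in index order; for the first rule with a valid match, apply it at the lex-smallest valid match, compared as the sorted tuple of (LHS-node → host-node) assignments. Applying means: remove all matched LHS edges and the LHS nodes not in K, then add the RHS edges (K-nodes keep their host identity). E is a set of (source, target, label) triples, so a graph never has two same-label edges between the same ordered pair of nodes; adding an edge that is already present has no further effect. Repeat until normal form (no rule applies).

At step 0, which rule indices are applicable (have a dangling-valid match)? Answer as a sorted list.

Answer: [R1]

Derivation:
R0: no valid match — LHS pattern not found
R1: 1 valid match — {0↦7, 1↦8, 2↦5}
R2: no valid match — LHS pattern not found
R3: no valid match — LHS pattern not found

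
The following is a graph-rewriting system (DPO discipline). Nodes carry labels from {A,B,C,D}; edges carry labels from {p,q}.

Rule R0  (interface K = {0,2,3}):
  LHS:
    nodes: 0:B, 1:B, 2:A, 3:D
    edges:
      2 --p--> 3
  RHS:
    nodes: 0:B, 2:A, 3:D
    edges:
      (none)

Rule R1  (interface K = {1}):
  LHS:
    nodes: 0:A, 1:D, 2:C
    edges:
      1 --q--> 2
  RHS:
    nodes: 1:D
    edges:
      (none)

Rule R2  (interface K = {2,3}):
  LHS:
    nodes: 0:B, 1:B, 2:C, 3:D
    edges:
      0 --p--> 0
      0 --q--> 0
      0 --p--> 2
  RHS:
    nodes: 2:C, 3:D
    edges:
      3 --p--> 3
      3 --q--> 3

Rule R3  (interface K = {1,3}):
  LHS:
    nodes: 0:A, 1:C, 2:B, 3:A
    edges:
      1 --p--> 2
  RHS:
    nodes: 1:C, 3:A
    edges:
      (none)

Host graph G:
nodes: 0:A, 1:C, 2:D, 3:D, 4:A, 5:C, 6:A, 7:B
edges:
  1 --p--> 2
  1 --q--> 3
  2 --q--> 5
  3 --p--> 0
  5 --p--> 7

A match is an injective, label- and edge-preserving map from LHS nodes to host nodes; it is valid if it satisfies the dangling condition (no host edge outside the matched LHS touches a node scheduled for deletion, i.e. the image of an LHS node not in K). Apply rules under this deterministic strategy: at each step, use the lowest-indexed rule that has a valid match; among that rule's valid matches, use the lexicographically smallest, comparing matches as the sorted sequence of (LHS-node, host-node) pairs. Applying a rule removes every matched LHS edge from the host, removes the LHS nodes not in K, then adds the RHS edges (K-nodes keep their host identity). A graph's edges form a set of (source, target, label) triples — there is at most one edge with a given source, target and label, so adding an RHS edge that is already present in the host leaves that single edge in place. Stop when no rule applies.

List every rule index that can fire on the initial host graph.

R0: no valid match — LHS pattern not found
R1: no valid match — 3 raw matches, all fail dangling condition
R2: no valid match — LHS pattern not found
R3: 4 valid matches — {0↦4, 1↦5, 2↦7, 3↦0}, {0↦4, 1↦5, 2↦7, 3↦6}, {0↦6, 1↦5, 2↦7, 3↦0} (+1 more)

Answer: [R3]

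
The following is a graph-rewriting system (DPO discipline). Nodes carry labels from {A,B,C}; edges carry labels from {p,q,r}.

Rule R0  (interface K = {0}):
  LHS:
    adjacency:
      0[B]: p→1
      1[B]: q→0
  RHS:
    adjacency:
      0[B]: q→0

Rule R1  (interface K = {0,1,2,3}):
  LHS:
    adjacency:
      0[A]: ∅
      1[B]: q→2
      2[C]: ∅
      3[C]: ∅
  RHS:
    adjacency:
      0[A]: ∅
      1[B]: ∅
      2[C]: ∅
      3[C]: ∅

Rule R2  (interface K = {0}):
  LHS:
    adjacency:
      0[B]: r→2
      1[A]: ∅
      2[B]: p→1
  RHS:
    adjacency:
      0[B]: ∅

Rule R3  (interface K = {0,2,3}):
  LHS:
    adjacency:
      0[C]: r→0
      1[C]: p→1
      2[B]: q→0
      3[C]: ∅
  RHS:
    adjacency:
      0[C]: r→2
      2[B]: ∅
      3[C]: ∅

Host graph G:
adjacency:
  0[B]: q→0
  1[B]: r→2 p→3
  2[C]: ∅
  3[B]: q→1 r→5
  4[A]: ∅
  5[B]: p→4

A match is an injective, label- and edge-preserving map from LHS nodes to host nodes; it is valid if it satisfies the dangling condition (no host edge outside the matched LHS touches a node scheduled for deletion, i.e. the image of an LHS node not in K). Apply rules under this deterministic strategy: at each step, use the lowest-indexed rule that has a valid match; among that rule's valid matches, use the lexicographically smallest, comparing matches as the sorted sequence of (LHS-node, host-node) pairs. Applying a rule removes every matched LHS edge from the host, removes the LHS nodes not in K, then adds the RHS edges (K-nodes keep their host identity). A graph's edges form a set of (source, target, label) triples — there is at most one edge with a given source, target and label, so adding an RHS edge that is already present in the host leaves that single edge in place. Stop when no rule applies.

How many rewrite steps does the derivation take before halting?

initial: |V|=6 |E|=6  E = 0-q->0 1-r->2 1-p->3 3-q->1 3-r->5 5-p->4
step 1: apply R2 at {0↦3, 1↦4, 2↦5}  → |V|=4 |E|=4  E = 0-q->0 1-r->2 1-p->3 3-q->1
step 2: apply R0 at {0↦1, 1↦3}  → |V|=3 |E|=3  E = 0-q->0 1-q->1 1-r->2
final graph: no rule applies after step 2

Answer: 2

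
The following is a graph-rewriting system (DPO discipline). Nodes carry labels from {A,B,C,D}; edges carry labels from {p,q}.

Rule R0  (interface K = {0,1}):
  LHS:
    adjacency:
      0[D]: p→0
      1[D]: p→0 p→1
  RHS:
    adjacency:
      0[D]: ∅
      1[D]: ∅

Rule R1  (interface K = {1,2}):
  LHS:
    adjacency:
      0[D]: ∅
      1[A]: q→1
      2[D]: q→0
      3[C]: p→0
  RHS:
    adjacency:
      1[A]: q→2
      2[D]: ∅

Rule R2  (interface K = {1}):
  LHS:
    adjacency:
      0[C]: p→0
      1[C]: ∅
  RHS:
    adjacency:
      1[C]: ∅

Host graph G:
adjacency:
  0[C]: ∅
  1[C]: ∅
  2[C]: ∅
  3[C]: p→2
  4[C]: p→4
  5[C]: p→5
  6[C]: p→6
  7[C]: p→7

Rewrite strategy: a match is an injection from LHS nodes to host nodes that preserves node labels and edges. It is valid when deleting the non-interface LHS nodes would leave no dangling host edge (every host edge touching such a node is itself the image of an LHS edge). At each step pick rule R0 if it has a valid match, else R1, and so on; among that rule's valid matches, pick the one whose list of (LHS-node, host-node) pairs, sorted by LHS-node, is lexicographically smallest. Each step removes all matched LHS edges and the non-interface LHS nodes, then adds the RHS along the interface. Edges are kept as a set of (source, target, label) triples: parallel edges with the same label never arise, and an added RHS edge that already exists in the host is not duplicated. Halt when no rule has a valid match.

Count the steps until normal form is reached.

Answer: 4

Rewrite trace:
start.  V:8 E:5  edges: 3-p->2 4-p->4 5-p->5 6-p->6 7-p->7
1. fire R2 via {0↦4, 1↦0}  →  V:7 E:4  edges: 3-p->2 5-p->5 6-p->6 7-p->7
2. fire R2 via {0↦5, 1↦0}  →  V:6 E:3  edges: 3-p->2 6-p->6 7-p->7
3. fire R2 via {0↦6, 1↦0}  →  V:5 E:2  edges: 3-p->2 7-p->7
4. fire R2 via {0↦7, 1↦0}  →  V:4 E:1  edges: 3-p->2
halt: no rule applies after step 4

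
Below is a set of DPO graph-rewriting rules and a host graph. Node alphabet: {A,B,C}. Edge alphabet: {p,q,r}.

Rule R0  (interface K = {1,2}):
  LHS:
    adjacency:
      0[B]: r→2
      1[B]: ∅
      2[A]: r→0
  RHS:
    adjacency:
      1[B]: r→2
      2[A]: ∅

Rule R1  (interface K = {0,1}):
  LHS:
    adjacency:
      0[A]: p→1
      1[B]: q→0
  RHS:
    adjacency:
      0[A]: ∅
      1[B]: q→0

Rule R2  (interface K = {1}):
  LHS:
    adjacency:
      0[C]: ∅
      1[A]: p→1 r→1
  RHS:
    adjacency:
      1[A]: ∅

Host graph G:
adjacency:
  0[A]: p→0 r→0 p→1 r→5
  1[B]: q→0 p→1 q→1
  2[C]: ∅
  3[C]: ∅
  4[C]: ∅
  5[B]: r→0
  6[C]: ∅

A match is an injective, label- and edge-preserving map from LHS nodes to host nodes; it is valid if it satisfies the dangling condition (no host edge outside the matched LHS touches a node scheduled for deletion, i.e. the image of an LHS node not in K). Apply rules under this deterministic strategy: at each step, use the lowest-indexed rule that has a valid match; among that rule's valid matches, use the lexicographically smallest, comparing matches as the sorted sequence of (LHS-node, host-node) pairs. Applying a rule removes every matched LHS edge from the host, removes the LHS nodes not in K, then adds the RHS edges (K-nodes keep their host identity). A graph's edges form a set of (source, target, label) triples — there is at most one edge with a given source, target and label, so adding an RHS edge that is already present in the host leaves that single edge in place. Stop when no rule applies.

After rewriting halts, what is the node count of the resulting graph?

[0] host  ⇒  7 nodes, 8 edges  {0-p->0 0-r->0 0-p->1 0-r->5 1-q->0 1-p->1 1-q->1 5-r->0}
[1] R0 @ {0↦5, 1↦1, 2↦0}  ⇒  6 nodes, 7 edges  {0-p->0 0-r->0 0-p->1 1-q->0 1-r->0 1-p->1 1-q->1}
[2] R1 @ {0↦0, 1↦1}  ⇒  6 nodes, 6 edges  {0-p->0 0-r->0 1-q->0 1-r->0 1-p->1 1-q->1}
[3] R2 @ {0↦2, 1↦0}  ⇒  5 nodes, 4 edges  {1-q->0 1-r->0 1-p->1 1-q->1}
halt: no rule applies after step 3
NF nodes: {0:A, 1:B, 3:C, 4:C, 6:C}

Answer: 5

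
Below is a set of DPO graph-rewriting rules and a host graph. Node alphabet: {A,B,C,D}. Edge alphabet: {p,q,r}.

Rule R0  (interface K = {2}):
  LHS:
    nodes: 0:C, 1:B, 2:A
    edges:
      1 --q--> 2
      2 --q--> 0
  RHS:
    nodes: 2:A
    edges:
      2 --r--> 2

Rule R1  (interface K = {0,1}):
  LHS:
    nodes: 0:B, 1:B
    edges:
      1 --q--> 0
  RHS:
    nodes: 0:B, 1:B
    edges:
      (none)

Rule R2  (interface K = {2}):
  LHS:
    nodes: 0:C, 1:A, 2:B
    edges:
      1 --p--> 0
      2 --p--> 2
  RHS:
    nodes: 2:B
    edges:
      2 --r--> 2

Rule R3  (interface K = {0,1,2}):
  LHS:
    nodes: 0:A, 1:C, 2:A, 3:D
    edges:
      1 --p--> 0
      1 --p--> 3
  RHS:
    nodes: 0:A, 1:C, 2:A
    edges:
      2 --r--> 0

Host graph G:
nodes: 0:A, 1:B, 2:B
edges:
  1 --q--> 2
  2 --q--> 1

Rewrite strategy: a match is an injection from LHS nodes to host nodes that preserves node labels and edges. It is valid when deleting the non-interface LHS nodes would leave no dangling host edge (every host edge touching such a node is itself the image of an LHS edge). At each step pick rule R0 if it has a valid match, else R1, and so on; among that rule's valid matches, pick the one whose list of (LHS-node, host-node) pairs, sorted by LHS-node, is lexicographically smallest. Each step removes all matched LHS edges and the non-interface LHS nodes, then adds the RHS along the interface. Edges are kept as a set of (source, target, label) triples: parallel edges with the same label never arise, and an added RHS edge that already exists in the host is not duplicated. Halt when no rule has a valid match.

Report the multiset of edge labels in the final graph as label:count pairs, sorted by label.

[0] host  ⇒  3 nodes, 2 edges  {1-q->2 2-q->1}
[1] R1 @ {0↦1, 1↦2}  ⇒  3 nodes, 1 edges  {1-q->2}
[2] R1 @ {0↦2, 1↦1}  ⇒  3 nodes, 0 edges  {∅}
final graph: no rule applies after step 2
NF edges: []

Answer: (no edges)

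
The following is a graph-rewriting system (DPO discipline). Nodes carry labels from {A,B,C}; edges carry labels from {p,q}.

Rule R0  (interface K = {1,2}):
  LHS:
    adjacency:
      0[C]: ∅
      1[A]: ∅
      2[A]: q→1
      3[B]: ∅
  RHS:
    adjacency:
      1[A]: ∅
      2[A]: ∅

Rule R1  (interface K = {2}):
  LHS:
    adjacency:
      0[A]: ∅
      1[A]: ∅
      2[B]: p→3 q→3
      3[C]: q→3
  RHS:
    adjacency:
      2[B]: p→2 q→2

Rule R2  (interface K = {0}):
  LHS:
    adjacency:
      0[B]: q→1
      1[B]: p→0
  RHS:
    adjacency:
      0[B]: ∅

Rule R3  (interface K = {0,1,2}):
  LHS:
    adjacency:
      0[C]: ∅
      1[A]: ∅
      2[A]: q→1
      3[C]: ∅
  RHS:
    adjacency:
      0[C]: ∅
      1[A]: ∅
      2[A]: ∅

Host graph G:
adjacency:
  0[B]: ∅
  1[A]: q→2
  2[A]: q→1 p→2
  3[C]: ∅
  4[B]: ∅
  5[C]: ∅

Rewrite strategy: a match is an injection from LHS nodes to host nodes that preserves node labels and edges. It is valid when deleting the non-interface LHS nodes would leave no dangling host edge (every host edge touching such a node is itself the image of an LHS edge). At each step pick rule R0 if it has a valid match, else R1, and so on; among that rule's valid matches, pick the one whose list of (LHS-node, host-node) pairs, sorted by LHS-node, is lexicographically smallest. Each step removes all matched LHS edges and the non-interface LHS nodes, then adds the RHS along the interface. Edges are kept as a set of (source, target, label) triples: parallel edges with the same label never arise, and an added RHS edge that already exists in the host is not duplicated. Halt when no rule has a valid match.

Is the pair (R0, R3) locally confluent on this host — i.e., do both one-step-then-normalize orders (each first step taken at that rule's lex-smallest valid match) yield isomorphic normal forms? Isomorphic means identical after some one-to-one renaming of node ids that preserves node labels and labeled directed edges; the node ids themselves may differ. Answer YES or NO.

branch R0-first: apply at {0↦3, 1↦1, 2↦2, 3↦0} → |E|=2, then 1 more step(s) → NF |V|=2 |E|=1 V={1:A, 2:A} E=2-p->2
branch R3-first: apply at {0↦3, 1↦1, 2↦2, 3↦5} → |E|=2, then 1 more step(s) → NF |V|=3 |E|=1 V={1:A, 2:A, 4:B} E=2-p->2
graphs not isomorphic

Answer: NO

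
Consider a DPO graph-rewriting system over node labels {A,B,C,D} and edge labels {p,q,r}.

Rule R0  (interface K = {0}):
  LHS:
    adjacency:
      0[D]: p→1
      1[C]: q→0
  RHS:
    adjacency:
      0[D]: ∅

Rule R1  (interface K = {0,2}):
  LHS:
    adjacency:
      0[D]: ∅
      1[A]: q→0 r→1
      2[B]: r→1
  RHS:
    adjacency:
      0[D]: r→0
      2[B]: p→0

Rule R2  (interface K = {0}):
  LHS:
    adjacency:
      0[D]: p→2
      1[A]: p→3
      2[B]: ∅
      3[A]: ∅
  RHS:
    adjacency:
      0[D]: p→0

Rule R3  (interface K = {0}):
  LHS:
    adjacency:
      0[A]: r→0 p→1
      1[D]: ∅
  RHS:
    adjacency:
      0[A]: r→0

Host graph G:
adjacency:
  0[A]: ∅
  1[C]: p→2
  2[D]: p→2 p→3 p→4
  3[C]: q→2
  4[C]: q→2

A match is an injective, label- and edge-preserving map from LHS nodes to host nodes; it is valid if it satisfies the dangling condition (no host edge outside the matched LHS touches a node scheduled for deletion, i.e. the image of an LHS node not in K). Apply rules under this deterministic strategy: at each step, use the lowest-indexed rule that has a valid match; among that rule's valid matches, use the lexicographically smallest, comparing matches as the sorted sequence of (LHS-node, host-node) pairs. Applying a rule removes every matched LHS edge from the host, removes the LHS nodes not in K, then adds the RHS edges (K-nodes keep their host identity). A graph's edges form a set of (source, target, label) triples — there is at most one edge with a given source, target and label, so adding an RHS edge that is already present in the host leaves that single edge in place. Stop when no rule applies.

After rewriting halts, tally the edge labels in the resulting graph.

initial: |V|=5 |E|=6  E = 1-p->2 2-p->2 2-p->3 2-p->4 3-q->2 4-q->2
step 1: apply R0 at {0↦2, 1↦3}  → |V|=4 |E|=4  E = 1-p->2 2-p->2 2-p->4 4-q->2
step 2: apply R0 at {0↦2, 1↦4}  → |V|=3 |E|=2  E = 1-p->2 2-p->2
final graph: no rule applies after step 2
NF edges: [(1, 2, 'p'), (2, 2, 'p')]

Answer: p:2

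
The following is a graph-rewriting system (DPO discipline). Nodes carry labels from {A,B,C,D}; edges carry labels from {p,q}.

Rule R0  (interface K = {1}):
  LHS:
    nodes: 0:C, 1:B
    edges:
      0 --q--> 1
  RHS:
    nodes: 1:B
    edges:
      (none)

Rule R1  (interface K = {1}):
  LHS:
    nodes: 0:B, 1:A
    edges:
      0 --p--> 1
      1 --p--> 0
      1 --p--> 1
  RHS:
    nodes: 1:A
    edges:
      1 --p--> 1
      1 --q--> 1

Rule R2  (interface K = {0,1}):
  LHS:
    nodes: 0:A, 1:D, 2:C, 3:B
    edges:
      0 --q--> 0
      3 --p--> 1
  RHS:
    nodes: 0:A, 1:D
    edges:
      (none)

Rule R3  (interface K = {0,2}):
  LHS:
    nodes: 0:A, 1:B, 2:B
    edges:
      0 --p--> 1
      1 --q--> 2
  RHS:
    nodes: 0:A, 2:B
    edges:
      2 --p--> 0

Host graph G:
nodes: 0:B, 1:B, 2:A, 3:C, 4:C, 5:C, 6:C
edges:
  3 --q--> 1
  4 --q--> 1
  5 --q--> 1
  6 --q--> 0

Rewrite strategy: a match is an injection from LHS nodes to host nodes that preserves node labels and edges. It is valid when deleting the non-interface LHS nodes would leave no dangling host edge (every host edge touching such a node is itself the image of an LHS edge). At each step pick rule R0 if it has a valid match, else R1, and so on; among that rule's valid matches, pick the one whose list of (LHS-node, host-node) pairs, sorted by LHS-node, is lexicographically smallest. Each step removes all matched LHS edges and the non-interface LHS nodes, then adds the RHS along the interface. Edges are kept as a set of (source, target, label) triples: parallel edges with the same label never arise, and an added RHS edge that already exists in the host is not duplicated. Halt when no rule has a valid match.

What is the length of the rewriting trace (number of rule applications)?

initial: |V|=7 |E|=4  E = 3-q->1 4-q->1 5-q->1 6-q->0
step 1: apply R0 at {0↦3, 1↦1}  → |V|=6 |E|=3  E = 4-q->1 5-q->1 6-q->0
step 2: apply R0 at {0↦4, 1↦1}  → |V|=5 |E|=2  E = 5-q->1 6-q->0
step 3: apply R0 at {0↦5, 1↦1}  → |V|=4 |E|=1  E = 6-q->0
step 4: apply R0 at {0↦6, 1↦0}  → |V|=3 |E|=0  E = ∅
halt: no rule applies after step 4

Answer: 4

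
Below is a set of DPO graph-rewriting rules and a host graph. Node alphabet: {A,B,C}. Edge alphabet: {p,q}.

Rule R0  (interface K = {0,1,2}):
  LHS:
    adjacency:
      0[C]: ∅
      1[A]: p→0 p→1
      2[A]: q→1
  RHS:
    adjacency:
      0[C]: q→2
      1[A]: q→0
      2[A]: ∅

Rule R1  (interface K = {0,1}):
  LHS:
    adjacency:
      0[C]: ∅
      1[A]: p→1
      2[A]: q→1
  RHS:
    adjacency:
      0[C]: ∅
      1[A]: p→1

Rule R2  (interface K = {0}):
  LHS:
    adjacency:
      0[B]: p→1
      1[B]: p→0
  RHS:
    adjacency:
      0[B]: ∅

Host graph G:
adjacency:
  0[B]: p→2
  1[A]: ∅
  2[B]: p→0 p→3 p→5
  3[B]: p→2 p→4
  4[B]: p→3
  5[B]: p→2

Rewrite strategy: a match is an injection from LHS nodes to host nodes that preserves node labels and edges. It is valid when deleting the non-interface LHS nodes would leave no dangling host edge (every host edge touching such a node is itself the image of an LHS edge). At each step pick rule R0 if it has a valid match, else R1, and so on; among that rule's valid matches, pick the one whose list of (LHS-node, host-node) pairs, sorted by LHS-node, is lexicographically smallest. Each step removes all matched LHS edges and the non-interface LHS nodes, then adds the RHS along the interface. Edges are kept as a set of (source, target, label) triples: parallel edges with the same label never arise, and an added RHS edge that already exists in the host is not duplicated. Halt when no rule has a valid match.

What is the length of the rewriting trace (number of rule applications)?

initial: |V|=6 |E|=8  E = 0-p->2 2-p->0 2-p->3 2-p->5 3-p->2 3-p->4 4-p->3 5-p->2
step 1: apply R2 at {0↦2, 1↦0}  → |V|=5 |E|=6  E = 2-p->3 2-p->5 3-p->2 3-p->4 4-p->3 5-p->2
step 2: apply R2 at {0↦2, 1↦5}  → |V|=4 |E|=4  E = 2-p->3 3-p->2 3-p->4 4-p->3
step 3: apply R2 at {0↦3, 1↦2}  → |V|=3 |E|=2  E = 3-p->4 4-p->3
step 4: apply R2 at {0↦3, 1↦4}  → |V|=2 |E|=0  E = ∅
normal form: no rule applies after step 4

Answer: 4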